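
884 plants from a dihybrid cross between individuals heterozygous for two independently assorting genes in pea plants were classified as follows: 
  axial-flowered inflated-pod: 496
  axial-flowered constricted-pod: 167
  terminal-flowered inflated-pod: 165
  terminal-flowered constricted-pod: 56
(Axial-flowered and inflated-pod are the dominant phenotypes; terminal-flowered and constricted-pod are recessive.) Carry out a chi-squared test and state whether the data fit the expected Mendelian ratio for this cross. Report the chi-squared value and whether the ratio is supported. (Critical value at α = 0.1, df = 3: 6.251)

A dihybrid F₂ with independent assortment and complete dominance at both loci gives a 9:3:3:1 phenotypic ratio.
Under the 9:3:3:1 hypothesis (Σ ratio = 16, N = 884):
  axial-flowered inflated-pod: 884 × 9/16 = 497.25
  axial-flowered constricted-pod: 884 × 3/16 = 165.75
  terminal-flowered inflated-pod: 884 × 3/16 = 165.75
  terminal-flowered constricted-pod: 884 × 1/16 = 55.25
χ² = Σ (O − E)² / E
  axial-flowered inflated-pod: (496 − 497.25)² / 497.25 = 0.0031
  axial-flowered constricted-pod: (167 − 165.75)² / 165.75 = 0.0094
  terminal-flowered inflated-pod: (165 − 165.75)² / 165.75 = 0.0034
  terminal-flowered constricted-pod: (56 − 55.25)² / 55.25 = 0.0102
χ² = 0.0031 + 0.0094 + 0.0034 + 0.0102 = 0.0261 ≈ 0.026
Degrees of freedom = 4 − 1 = 3; critical value at α = 0.1 is 6.251.
Since 0.026 < 6.251, we fail to reject the null hypothesis — the data are consistent with the 9:3:3:1 ratio.

0.026; consistent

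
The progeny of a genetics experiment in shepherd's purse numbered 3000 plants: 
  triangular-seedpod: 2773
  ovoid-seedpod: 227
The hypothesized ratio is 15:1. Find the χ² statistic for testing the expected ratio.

8.876

Expected counts for N = 3000 under a 15:1 ratio (total parts = 16):
  triangular-seedpod: 3000 × 15/16 = 2812.5
  ovoid-seedpod: 3000 × 1/16 = 187.5
χ² = Σ (O − E)² / E
  triangular-seedpod: (2773 − 2812.5)² / 2812.5 = 0.5548
  ovoid-seedpod: (227 − 187.5)² / 187.5 = 8.3213
χ² = 0.5548 + 8.3213 = 8.8761 ≈ 8.876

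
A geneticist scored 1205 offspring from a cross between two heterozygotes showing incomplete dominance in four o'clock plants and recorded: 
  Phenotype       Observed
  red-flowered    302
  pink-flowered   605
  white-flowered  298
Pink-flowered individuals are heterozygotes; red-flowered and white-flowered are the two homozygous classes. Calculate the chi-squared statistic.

0.047

With incomplete dominance, a heterozygote × heterozygote cross gives a 1:2:1 phenotypic ratio.
Expected counts for N = 1205 under a 1:2:1 ratio (total parts = 4):
  red-flowered: 1205 × 1/4 = 301.25
  pink-flowered: 1205 × 2/4 = 602.5
  white-flowered: 1205 × 1/4 = 301.25
χ² = Σ (O − E)² / E
  red-flowered: (302 − 301.25)² / 301.25 = 0.0019
  pink-flowered: (605 − 602.5)² / 602.5 = 0.0104
  white-flowered: (298 − 301.25)² / 301.25 = 0.0351
χ² = 0.0019 + 0.0104 + 0.0351 = 0.0474 ≈ 0.047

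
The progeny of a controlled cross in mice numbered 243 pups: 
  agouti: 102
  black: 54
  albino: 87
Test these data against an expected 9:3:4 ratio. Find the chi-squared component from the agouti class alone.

8.803

The 9:3:4 ratio has 16 parts, so with N = 243 the expected counts are:
  agouti: 243 × 9/16 = 136.6875
  black: 243 × 3/16 = 45.5625
  albino: 243 × 4/16 = 60.75
Contribution of agouti: (102 − 136.6875)² / 136.6875 = 8.8027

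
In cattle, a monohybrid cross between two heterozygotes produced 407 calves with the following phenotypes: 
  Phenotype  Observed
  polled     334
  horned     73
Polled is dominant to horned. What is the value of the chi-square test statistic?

10.831

For a monohybrid cross between heterozygotes with complete dominance, the expected phenotypic ratio is 3:1.
Total ratio parts = 4. Expected numbers out of 407:
  polled: 407 × 3/4 = 305.25
  horned: 407 × 1/4 = 101.75
χ² = Σ (O − E)² / E
  polled: (334 − 305.25)² / 305.25 = 2.7078
  horned: (73 − 101.75)² / 101.75 = 8.1235
χ² = 2.7078 + 8.1235 = 10.8313 ≈ 10.831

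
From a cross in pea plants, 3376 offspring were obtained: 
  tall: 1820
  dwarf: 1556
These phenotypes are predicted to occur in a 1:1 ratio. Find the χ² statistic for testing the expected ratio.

Expected counts for N = 3376 under a 1:1 ratio (total parts = 2):
  tall: 3376 × 1/2 = 1688
  dwarf: 3376 × 1/2 = 1688
χ² = Σ (O − E)² / E
  tall: (1820 − 1688)² / 1688 = 10.3223
  dwarf: (1556 − 1688)² / 1688 = 10.3223
χ² = 10.3223 + 10.3223 = 20.6446 ≈ 20.645

20.645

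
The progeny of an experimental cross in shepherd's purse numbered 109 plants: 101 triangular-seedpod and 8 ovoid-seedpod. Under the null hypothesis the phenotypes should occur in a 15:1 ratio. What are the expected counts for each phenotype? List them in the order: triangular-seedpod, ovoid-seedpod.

Total ratio parts = 16. Expected numbers out of 109:
  triangular-seedpod: 109 × 15/16 = 102.1875
  ovoid-seedpod: 109 × 1/16 = 6.8125

102.1875, 6.8125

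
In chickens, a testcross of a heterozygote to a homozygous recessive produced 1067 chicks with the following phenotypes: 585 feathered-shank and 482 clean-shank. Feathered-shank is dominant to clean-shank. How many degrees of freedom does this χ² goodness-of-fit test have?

1

A testcross of a heterozygote (Aa × aa) gives a 1:1 phenotypic ratio.
A goodness-of-fit test with 2 phenotype classes has df = 2 − 1 = 1.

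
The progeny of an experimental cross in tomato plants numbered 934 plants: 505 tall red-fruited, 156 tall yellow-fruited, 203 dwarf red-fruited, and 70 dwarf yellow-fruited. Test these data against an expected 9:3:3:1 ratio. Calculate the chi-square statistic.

The 9:3:3:1 ratio has 16 parts, so with N = 934 the expected counts are:
  tall red-fruited: 934 × 9/16 = 525.375
  tall yellow-fruited: 934 × 3/16 = 175.125
  dwarf red-fruited: 934 × 3/16 = 175.125
  dwarf yellow-fruited: 934 × 1/16 = 58.375
χ² = Σ (O − E)² / E
  tall red-fruited: (505 − 525.375)² / 525.375 = 0.7902
  tall yellow-fruited: (156 − 175.125)² / 175.125 = 2.0886
  dwarf red-fruited: (203 − 175.125)² / 175.125 = 4.4369
  dwarf yellow-fruited: (70 − 58.375)² / 58.375 = 2.3150
χ² = 0.7902 + 2.0886 + 4.4369 + 2.3150 = 9.6307 ≈ 9.631

9.631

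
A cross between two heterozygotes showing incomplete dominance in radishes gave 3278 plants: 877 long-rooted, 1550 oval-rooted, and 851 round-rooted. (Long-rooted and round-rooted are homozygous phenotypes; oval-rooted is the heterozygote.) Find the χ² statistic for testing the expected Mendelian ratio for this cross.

10.078

With incomplete dominance, a heterozygote × heterozygote cross gives a 1:2:1 phenotypic ratio.
The 1:2:1 ratio has 4 parts, so with N = 3278 the expected counts are:
  long-rooted: 3278 × 1/4 = 819.5
  oval-rooted: 3278 × 2/4 = 1639
  round-rooted: 3278 × 1/4 = 819.5
χ² = Σ (O − E)² / E
  long-rooted: (877 − 819.5)² / 819.5 = 4.0345
  oval-rooted: (1550 − 1639)² / 1639 = 4.8328
  round-rooted: (851 − 819.5)² / 819.5 = 1.2108
χ² = 4.0345 + 4.8328 + 1.2108 = 10.0781 ≈ 10.078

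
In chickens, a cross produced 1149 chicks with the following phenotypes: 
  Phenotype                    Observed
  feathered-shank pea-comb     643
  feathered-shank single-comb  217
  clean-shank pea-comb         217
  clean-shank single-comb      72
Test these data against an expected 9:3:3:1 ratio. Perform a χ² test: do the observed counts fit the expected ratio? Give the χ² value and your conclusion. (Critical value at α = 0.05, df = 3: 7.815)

Expected counts for N = 1149 under a 9:3:3:1 ratio (total parts = 16):
  feathered-shank pea-comb: 1149 × 9/16 = 646.3125
  feathered-shank single-comb: 1149 × 3/16 = 215.4375
  clean-shank pea-comb: 1149 × 3/16 = 215.4375
  clean-shank single-comb: 1149 × 1/16 = 71.8125
χ² = Σ (O − E)² / E
  feathered-shank pea-comb: (643 − 646.3125)² / 646.3125 = 0.0170
  feathered-shank single-comb: (217 − 215.4375)² / 215.4375 = 0.0113
  clean-shank pea-comb: (217 − 215.4375)² / 215.4375 = 0.0113
  clean-shank single-comb: (72 − 71.8125)² / 71.8125 = 0.0005
χ² = 0.0170 + 0.0113 + 0.0113 + 0.0005 = 0.0401 ≈ 0.040
Degrees of freedom = 4 − 1 = 3; critical value at α = 0.05 is 7.815.
Since 0.040 < 7.815, we fail to reject the null hypothesis — the data are consistent with the 9:3:3:1 ratio.

0.040; consistent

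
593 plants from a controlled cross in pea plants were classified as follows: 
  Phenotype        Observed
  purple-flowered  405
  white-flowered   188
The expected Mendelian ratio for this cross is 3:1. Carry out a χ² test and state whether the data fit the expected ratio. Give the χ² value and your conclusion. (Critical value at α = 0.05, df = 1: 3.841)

14.211; not consistent

Total ratio parts = 4. Expected numbers out of 593:
  purple-flowered: 593 × 3/4 = 444.75
  white-flowered: 593 × 1/4 = 148.25
χ² = Σ (O − E)² / E
  purple-flowered: (405 − 444.75)² / 444.75 = 3.5527
  white-flowered: (188 − 148.25)² / 148.25 = 10.6581
χ² = 3.5527 + 10.6581 = 14.2108 ≈ 14.211
Degrees of freedom = 2 − 1 = 1; critical value at α = 0.05 is 3.841.
Since 14.211 > 3.841, we reject the null hypothesis — the data do not fit the 3:1 ratio.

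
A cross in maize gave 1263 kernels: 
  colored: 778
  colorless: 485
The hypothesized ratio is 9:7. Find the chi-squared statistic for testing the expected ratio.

14.686

The 9:7 ratio has 16 parts, so with N = 1263 the expected counts are:
  colored: 1263 × 9/16 = 710.4375
  colorless: 1263 × 7/16 = 552.5625
χ² = Σ (O − E)² / E
  colored: (778 − 710.4375)² / 710.4375 = 6.4252
  colorless: (485 − 552.5625)² / 552.5625 = 8.2610
χ² = 6.4252 + 8.2610 = 14.6862 ≈ 14.686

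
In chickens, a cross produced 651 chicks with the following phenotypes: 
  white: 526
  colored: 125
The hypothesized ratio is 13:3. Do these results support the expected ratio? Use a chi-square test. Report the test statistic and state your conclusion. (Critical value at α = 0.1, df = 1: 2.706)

0.087; consistent

Under the 13:3 hypothesis (Σ ratio = 16, N = 651):
  white: 651 × 13/16 = 528.9375
  colored: 651 × 3/16 = 122.0625
χ² = Σ (O − E)² / E
  white: (526 − 528.9375)² / 528.9375 = 0.0163
  colored: (125 − 122.0625)² / 122.0625 = 0.0707
χ² = 0.0163 + 0.0707 = 0.087
Degrees of freedom = 2 − 1 = 1; critical value at α = 0.1 is 2.706.
Since 0.087 < 2.706, we fail to reject the null hypothesis — the data are consistent with the 13:3 ratio.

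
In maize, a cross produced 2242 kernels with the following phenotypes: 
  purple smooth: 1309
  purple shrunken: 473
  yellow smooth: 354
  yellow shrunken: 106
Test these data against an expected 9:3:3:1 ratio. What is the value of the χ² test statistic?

27.196

The 9:3:3:1 ratio has 16 parts, so with N = 2242 the expected counts are:
  purple smooth: 2242 × 9/16 = 1261.125
  purple shrunken: 2242 × 3/16 = 420.375
  yellow smooth: 2242 × 3/16 = 420.375
  yellow shrunken: 2242 × 1/16 = 140.125
χ² = Σ (O − E)² / E
  purple smooth: (1309 − 1261.125)² / 1261.125 = 1.8174
  purple shrunken: (473 − 420.375)² / 420.375 = 6.5879
  yellow smooth: (354 − 420.375)² / 420.375 = 10.4803
  yellow shrunken: (106 − 140.125)² / 140.125 = 8.3105
χ² = 1.8174 + 6.5879 + 10.4803 + 8.3105 = 27.1961 ≈ 27.196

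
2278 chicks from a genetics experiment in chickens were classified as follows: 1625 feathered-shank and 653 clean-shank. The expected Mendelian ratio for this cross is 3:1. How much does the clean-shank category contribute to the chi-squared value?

The 3:1 ratio has 4 parts, so with N = 2278 the expected counts are:
  feathered-shank: 2278 × 3/4 = 1708.5
  clean-shank: 2278 × 1/4 = 569.5
Contribution of clean-shank: (653 − 569.5)² / 569.5 = 12.2428

12.243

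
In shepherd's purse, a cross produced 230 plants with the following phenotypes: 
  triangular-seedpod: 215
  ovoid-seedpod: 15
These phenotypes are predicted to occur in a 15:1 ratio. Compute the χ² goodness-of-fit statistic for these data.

0.029

Total ratio parts = 16. Expected numbers out of 230:
  triangular-seedpod: 230 × 15/16 = 215.625
  ovoid-seedpod: 230 × 1/16 = 14.375
χ² = Σ (O − E)² / E
  triangular-seedpod: (215 − 215.625)² / 215.625 = 0.0018
  ovoid-seedpod: (15 − 14.375)² / 14.375 = 0.0272
χ² = 0.0018 + 0.0272 = 0.029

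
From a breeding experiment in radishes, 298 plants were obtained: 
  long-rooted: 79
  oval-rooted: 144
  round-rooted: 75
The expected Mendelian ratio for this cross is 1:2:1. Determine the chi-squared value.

0.443

The 1:2:1 ratio has 4 parts, so with N = 298 the expected counts are:
  long-rooted: 298 × 1/4 = 74.5
  oval-rooted: 298 × 2/4 = 149
  round-rooted: 298 × 1/4 = 74.5
χ² = Σ (O − E)² / E
  long-rooted: (79 − 74.5)² / 74.5 = 0.2718
  oval-rooted: (144 − 149)² / 149 = 0.1678
  round-rooted: (75 − 74.5)² / 74.5 = 0.0034
χ² = 0.2718 + 0.1678 + 0.0034 = 0.443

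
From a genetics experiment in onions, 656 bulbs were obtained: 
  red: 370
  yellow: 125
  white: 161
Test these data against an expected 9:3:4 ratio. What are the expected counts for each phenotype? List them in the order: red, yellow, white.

The 9:3:4 ratio has 16 parts, so with N = 656 the expected counts are:
  red: 656 × 9/16 = 369
  yellow: 656 × 3/16 = 123
  white: 656 × 4/16 = 164

369, 123, 164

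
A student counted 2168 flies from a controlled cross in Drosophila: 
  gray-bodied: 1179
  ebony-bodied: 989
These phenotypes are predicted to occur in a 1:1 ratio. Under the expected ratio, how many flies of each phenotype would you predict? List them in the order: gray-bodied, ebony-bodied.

Total ratio parts = 2. Expected numbers out of 2168:
  gray-bodied: 2168 × 1/2 = 1084
  ebony-bodied: 2168 × 1/2 = 1084

1084, 1084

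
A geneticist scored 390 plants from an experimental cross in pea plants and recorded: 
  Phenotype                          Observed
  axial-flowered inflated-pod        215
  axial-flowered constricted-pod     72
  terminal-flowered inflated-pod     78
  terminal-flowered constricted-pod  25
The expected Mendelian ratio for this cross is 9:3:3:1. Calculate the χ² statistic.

The 9:3:3:1 ratio has 16 parts, so with N = 390 the expected counts are:
  axial-flowered inflated-pod: 390 × 9/16 = 219.375
  axial-flowered constricted-pod: 390 × 3/16 = 73.125
  terminal-flowered inflated-pod: 390 × 3/16 = 73.125
  terminal-flowered constricted-pod: 390 × 1/16 = 24.375
χ² = Σ (O − E)² / E
  axial-flowered inflated-pod: (215 − 219.375)² / 219.375 = 0.0873
  axial-flowered constricted-pod: (72 − 73.125)² / 73.125 = 0.0173
  terminal-flowered inflated-pod: (78 − 73.125)² / 73.125 = 0.3250
  terminal-flowered constricted-pod: (25 − 24.375)² / 24.375 = 0.0160
χ² = 0.0873 + 0.0173 + 0.3250 + 0.0160 = 0.4456 ≈ 0.446

0.446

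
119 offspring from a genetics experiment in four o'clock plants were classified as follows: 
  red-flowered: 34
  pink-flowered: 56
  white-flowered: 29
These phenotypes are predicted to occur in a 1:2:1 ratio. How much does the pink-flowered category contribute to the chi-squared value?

Total ratio parts = 4. Expected numbers out of 119:
  red-flowered: 119 × 1/4 = 29.75
  pink-flowered: 119 × 2/4 = 59.5
  white-flowered: 119 × 1/4 = 29.75
Contribution of pink-flowered: (56 − 59.5)² / 59.5 = 0.2059

0.206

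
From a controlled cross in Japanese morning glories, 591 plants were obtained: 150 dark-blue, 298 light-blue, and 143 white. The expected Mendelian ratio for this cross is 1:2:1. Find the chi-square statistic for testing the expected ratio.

Total ratio parts = 4. Expected numbers out of 591:
  dark-blue: 591 × 1/4 = 147.75
  light-blue: 591 × 2/4 = 295.5
  white: 591 × 1/4 = 147.75
χ² = Σ (O − E)² / E
  dark-blue: (150 − 147.75)² / 147.75 = 0.0343
  light-blue: (298 − 295.5)² / 295.5 = 0.0212
  white: (143 − 147.75)² / 147.75 = 0.1527
χ² = 0.0343 + 0.0212 + 0.1527 = 0.2082 ≈ 0.208

0.208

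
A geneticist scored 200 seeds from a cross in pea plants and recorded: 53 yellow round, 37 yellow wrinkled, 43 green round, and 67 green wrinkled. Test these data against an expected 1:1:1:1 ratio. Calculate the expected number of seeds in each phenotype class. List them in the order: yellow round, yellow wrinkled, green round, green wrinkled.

50, 50, 50, 50

Total ratio parts = 4. Expected numbers out of 200:
  yellow round: 200 × 1/4 = 50
  yellow wrinkled: 200 × 1/4 = 50
  green round: 200 × 1/4 = 50
  green wrinkled: 200 × 1/4 = 50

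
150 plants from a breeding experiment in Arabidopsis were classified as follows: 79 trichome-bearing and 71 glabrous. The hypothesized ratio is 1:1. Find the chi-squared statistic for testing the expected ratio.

0.427

The 1:1 ratio has 2 parts, so with N = 150 the expected counts are:
  trichome-bearing: 150 × 1/2 = 75
  glabrous: 150 × 1/2 = 75
χ² = Σ (O − E)² / E
  trichome-bearing: (79 − 75)² / 75 = 0.2133
  glabrous: (71 − 75)² / 75 = 0.2133
χ² = 0.2133 + 0.2133 = 0.4266 ≈ 0.427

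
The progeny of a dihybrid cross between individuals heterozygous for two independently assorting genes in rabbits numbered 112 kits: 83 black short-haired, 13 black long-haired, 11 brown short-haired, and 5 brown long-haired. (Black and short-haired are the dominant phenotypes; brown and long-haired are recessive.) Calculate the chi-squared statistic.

14.730

A dihybrid F₂ with independent assortment and complete dominance at both loci gives a 9:3:3:1 phenotypic ratio.
Under the 9:3:3:1 hypothesis (Σ ratio = 16, N = 112):
  black short-haired: 112 × 9/16 = 63
  black long-haired: 112 × 3/16 = 21
  brown short-haired: 112 × 3/16 = 21
  brown long-haired: 112 × 1/16 = 7
χ² = Σ (O − E)² / E
  black short-haired: (83 − 63)² / 63 = 6.3492
  black long-haired: (13 − 21)² / 21 = 3.0476
  brown short-haired: (11 − 21)² / 21 = 4.7619
  brown long-haired: (5 − 7)² / 7 = 0.5714
χ² = 6.3492 + 3.0476 + 4.7619 + 0.5714 = 14.7301 ≈ 14.730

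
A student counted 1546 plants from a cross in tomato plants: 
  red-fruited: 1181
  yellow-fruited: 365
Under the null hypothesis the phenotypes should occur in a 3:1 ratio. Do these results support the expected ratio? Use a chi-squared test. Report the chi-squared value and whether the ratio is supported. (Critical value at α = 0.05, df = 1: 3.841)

1.595; consistent

Expected counts for N = 1546 under a 3:1 ratio (total parts = 4):
  red-fruited: 1546 × 3/4 = 1159.5
  yellow-fruited: 1546 × 1/4 = 386.5
χ² = Σ (O − E)² / E
  red-fruited: (1181 − 1159.5)² / 1159.5 = 0.3987
  yellow-fruited: (365 − 386.5)² / 386.5 = 1.1960
χ² = 0.3987 + 1.1960 = 1.5947 ≈ 1.595
Degrees of freedom = 2 − 1 = 1; critical value at α = 0.05 is 3.841.
Since 1.595 < 3.841, we fail to reject the null hypothesis — the data are consistent with the 3:1 ratio.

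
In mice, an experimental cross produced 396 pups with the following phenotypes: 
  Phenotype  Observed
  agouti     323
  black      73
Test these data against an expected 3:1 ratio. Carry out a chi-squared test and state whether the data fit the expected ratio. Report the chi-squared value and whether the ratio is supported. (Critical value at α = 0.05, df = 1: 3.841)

9.104; not consistent

The 3:1 ratio has 4 parts, so with N = 396 the expected counts are:
  agouti: 396 × 3/4 = 297
  black: 396 × 1/4 = 99
χ² = Σ (O − E)² / E
  agouti: (323 − 297)² / 297 = 2.2761
  black: (73 − 99)² / 99 = 6.8283
χ² = 2.2761 + 6.8283 = 9.1044 ≈ 9.104
Degrees of freedom = 2 − 1 = 1; critical value at α = 0.05 is 3.841.
Since 9.104 > 3.841, we reject the null hypothesis — the data do not fit the 3:1 ratio.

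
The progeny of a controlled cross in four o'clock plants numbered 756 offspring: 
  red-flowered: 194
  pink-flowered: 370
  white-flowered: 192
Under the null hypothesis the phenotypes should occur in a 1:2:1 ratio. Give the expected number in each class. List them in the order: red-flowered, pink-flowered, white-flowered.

The 1:2:1 ratio has 4 parts, so with N = 756 the expected counts are:
  red-flowered: 756 × 1/4 = 189
  pink-flowered: 756 × 2/4 = 378
  white-flowered: 756 × 1/4 = 189

189, 378, 189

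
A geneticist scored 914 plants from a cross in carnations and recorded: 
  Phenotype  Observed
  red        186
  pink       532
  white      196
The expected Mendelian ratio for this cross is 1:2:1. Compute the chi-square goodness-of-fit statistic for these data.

24.836

Under the 1:2:1 hypothesis (Σ ratio = 4, N = 914):
  red: 914 × 1/4 = 228.5
  pink: 914 × 2/4 = 457
  white: 914 × 1/4 = 228.5
χ² = Σ (O − E)² / E
  red: (186 − 228.5)² / 228.5 = 7.9048
  pink: (532 − 457)² / 457 = 12.3085
  white: (196 − 228.5)² / 228.5 = 4.6225
χ² = 7.9048 + 12.3085 + 4.6225 = 24.8358 ≈ 24.836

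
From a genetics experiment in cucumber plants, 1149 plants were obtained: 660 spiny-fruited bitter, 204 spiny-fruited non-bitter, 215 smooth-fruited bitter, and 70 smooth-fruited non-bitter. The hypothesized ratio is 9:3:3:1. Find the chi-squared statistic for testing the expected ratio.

Under the 9:3:3:1 hypothesis (Σ ratio = 16, N = 1149):
  spiny-fruited bitter: 1149 × 9/16 = 646.3125
  spiny-fruited non-bitter: 1149 × 3/16 = 215.4375
  smooth-fruited bitter: 1149 × 3/16 = 215.4375
  smooth-fruited non-bitter: 1149 × 1/16 = 71.8125
χ² = Σ (O − E)² / E
  spiny-fruited bitter: (660 − 646.3125)² / 646.3125 = 0.2899
  spiny-fruited non-bitter: (204 − 215.4375)² / 215.4375 = 0.6072
  smooth-fruited bitter: (215 − 215.4375)² / 215.4375 = 0.0009
  smooth-fruited non-bitter: (70 − 71.8125)² / 71.8125 = 0.0457
χ² = 0.2899 + 0.6072 + 0.0009 + 0.0457 = 0.9437 ≈ 0.944

0.944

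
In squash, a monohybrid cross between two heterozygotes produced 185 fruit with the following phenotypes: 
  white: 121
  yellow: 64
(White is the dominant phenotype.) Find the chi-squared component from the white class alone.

2.271

For a monohybrid cross between heterozygotes with complete dominance, the expected phenotypic ratio is 3:1.
The 3:1 ratio has 4 parts, so with N = 185 the expected counts are:
  white: 185 × 3/4 = 138.75
  yellow: 185 × 1/4 = 46.25
Contribution of white: (121 − 138.75)² / 138.75 = 2.2707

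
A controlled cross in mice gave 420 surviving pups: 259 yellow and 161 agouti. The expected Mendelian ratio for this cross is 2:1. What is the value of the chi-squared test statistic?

The 2:1 ratio has 3 parts, so with N = 420 the expected counts are:
  yellow: 420 × 2/3 = 280
  agouti: 420 × 1/3 = 140
χ² = Σ (O − E)² / E
  yellow: (259 − 280)² / 280 = 1.5750
  agouti: (161 − 140)² / 140 = 3.1500
χ² = 1.5750 + 3.1500 = 4.725

4.725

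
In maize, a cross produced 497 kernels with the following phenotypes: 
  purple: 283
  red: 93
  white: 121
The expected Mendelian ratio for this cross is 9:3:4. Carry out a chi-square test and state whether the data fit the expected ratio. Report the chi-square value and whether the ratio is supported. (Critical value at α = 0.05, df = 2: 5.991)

0.128; consistent

Under the 9:3:4 hypothesis (Σ ratio = 16, N = 497):
  purple: 497 × 9/16 = 279.5625
  red: 497 × 3/16 = 93.1875
  white: 497 × 4/16 = 124.25
χ² = Σ (O − E)² / E
  purple: (283 − 279.5625)² / 279.5625 = 0.0423
  red: (93 − 93.1875)² / 93.1875 = 0.0004
  white: (121 − 124.25)² / 124.25 = 0.0850
χ² = 0.0423 + 0.0004 + 0.0850 = 0.1277 ≈ 0.128
Degrees of freedom = 3 − 1 = 2; critical value at α = 0.05 is 5.991.
Since 0.128 < 5.991, we fail to reject the null hypothesis — the data are consistent with the 9:3:4 ratio.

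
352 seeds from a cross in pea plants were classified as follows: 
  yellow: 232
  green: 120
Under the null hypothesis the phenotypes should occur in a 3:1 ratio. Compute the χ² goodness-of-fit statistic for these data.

Total ratio parts = 4. Expected numbers out of 352:
  yellow: 352 × 3/4 = 264
  green: 352 × 1/4 = 88
χ² = Σ (O − E)² / E
  yellow: (232 − 264)² / 264 = 3.8788
  green: (120 − 88)² / 88 = 11.6364
χ² = 3.8788 + 11.6364 = 15.5152 ≈ 15.515

15.515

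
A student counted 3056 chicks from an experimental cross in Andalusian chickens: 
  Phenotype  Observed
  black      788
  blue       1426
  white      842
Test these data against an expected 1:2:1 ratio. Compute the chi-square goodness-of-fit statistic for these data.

15.526

The 1:2:1 ratio has 4 parts, so with N = 3056 the expected counts are:
  black: 3056 × 1/4 = 764
  blue: 3056 × 2/4 = 1528
  white: 3056 × 1/4 = 764
χ² = Σ (O − E)² / E
  black: (788 − 764)² / 764 = 0.7539
  blue: (1426 − 1528)² / 1528 = 6.8089
  white: (842 − 764)² / 764 = 7.9634
χ² = 0.7539 + 6.8089 + 7.9634 = 15.5262 ≈ 15.526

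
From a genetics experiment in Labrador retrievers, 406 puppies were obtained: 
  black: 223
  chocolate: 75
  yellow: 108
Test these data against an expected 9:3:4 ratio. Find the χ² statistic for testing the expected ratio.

Total ratio parts = 16. Expected numbers out of 406:
  black: 406 × 9/16 = 228.375
  chocolate: 406 × 3/16 = 76.125
  yellow: 406 × 4/16 = 101.5
χ² = Σ (O − E)² / E
  black: (223 − 228.375)² / 228.375 = 0.1265
  chocolate: (75 − 76.125)² / 76.125 = 0.0166
  yellow: (108 − 101.5)² / 101.5 = 0.4163
χ² = 0.1265 + 0.0166 + 0.4163 = 0.5594 ≈ 0.559

0.559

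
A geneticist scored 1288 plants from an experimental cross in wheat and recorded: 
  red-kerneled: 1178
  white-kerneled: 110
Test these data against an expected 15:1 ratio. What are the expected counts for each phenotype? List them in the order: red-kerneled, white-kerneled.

1207.5, 80.5

The 15:1 ratio has 16 parts, so with N = 1288 the expected counts are:
  red-kerneled: 1288 × 15/16 = 1207.5
  white-kerneled: 1288 × 1/16 = 80.5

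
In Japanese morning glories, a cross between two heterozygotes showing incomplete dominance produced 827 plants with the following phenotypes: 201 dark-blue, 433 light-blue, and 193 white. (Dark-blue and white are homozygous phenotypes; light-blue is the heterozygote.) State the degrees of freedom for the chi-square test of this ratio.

With incomplete dominance, a heterozygote × heterozygote cross gives a 1:2:1 phenotypic ratio.
A goodness-of-fit test with 3 phenotype classes has df = 3 − 1 = 2.

2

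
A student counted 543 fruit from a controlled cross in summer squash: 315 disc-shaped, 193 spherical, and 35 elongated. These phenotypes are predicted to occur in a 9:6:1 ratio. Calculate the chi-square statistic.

The 9:6:1 ratio has 16 parts, so with N = 543 the expected counts are:
  disc-shaped: 543 × 9/16 = 305.4375
  spherical: 543 × 6/16 = 203.625
  elongated: 543 × 1/16 = 33.9375
χ² = Σ (O − E)² / E
  disc-shaped: (315 − 305.4375)² / 305.4375 = 0.2994
  spherical: (193 − 203.625)² / 203.625 = 0.5544
  elongated: (35 − 33.9375)² / 33.9375 = 0.0333
χ² = 0.2994 + 0.5544 + 0.0333 = 0.8871 ≈ 0.887

0.887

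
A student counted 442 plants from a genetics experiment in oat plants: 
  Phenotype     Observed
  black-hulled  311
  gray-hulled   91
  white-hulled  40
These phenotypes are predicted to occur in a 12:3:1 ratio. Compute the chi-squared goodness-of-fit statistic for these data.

7.608

Expected counts for N = 442 under a 12:3:1 ratio (total parts = 16):
  black-hulled: 442 × 12/16 = 331.5
  gray-hulled: 442 × 3/16 = 82.875
  white-hulled: 442 × 1/16 = 27.625
χ² = Σ (O − E)² / E
  black-hulled: (311 − 331.5)² / 331.5 = 1.2677
  gray-hulled: (91 − 82.875)² / 82.875 = 0.7966
  white-hulled: (40 − 27.625)² / 27.625 = 5.5436
χ² = 1.2677 + 0.7966 + 5.5436 = 7.6079 ≈ 7.608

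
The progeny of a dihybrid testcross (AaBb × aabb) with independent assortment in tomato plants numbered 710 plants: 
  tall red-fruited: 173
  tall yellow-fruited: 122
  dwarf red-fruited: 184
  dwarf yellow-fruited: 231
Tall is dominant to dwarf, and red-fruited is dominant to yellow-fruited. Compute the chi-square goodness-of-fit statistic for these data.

33.831

A dihybrid testcross with independent assortment gives a 1:1:1:1 ratio.
Expected counts for N = 710 under a 1:1:1:1 ratio (total parts = 4):
  tall red-fruited: 710 × 1/4 = 177.5
  tall yellow-fruited: 710 × 1/4 = 177.5
  dwarf red-fruited: 710 × 1/4 = 177.5
  dwarf yellow-fruited: 710 × 1/4 = 177.5
χ² = Σ (O − E)² / E
  tall red-fruited: (173 − 177.5)² / 177.5 = 0.1141
  tall yellow-fruited: (122 − 177.5)² / 177.5 = 17.3535
  dwarf red-fruited: (184 − 177.5)² / 177.5 = 0.2380
  dwarf yellow-fruited: (231 − 177.5)² / 177.5 = 16.1254
χ² = 0.1141 + 17.3535 + 0.2380 + 16.1254 = 33.831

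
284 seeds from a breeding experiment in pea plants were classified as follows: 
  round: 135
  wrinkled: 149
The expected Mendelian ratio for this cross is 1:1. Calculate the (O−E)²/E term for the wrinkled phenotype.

Expected counts for N = 284 under a 1:1 ratio (total parts = 2):
  round: 284 × 1/2 = 142
  wrinkled: 284 × 1/2 = 142
Contribution of wrinkled: (149 − 142)² / 142 = 0.3451

0.345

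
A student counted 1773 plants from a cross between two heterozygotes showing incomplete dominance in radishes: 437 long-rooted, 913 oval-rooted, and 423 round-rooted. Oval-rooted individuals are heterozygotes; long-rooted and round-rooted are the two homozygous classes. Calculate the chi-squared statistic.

With incomplete dominance, a heterozygote × heterozygote cross gives a 1:2:1 phenotypic ratio.
Expected counts for N = 1773 under a 1:2:1 ratio (total parts = 4):
  long-rooted: 1773 × 1/4 = 443.25
  oval-rooted: 1773 × 2/4 = 886.5
  round-rooted: 1773 × 1/4 = 443.25
χ² = Σ (O − E)² / E
  long-rooted: (437 − 443.25)² / 443.25 = 0.0881
  oval-rooted: (913 − 886.5)² / 886.5 = 0.7922
  round-rooted: (423 − 443.25)² / 443.25 = 0.9251
χ² = 0.0881 + 0.7922 + 0.9251 = 1.8054 ≈ 1.805

1.805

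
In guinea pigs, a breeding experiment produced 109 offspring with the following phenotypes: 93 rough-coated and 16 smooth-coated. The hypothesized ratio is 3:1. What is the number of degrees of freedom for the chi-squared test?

1

A goodness-of-fit test with 2 phenotype classes has df = 2 − 1 = 1.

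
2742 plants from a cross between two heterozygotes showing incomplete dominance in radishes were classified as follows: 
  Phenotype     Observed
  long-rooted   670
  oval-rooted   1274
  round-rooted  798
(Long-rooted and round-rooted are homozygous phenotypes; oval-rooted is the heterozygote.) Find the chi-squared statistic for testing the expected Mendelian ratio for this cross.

With incomplete dominance, a heterozygote × heterozygote cross gives a 1:2:1 phenotypic ratio.
Expected counts for N = 2742 under a 1:2:1 ratio (total parts = 4):
  long-rooted: 2742 × 1/4 = 685.5
  oval-rooted: 2742 × 2/4 = 1371
  round-rooted: 2742 × 1/4 = 685.5
χ² = Σ (O − E)² / E
  long-rooted: (670 − 685.5)² / 685.5 = 0.3505
  oval-rooted: (1274 − 1371)² / 1371 = 6.8629
  round-rooted: (798 − 685.5)² / 685.5 = 18.4628
χ² = 0.3505 + 6.8629 + 18.4628 = 25.6762 ≈ 25.676

25.676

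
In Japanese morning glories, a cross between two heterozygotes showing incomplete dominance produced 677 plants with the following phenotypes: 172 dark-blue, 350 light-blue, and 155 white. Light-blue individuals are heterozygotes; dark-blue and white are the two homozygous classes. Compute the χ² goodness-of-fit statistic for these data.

1.635

With incomplete dominance, a heterozygote × heterozygote cross gives a 1:2:1 phenotypic ratio.
Total ratio parts = 4. Expected numbers out of 677:
  dark-blue: 677 × 1/4 = 169.25
  light-blue: 677 × 2/4 = 338.5
  white: 677 × 1/4 = 169.25
χ² = Σ (O − E)² / E
  dark-blue: (172 − 169.25)² / 169.25 = 0.0447
  light-blue: (350 − 338.5)² / 338.5 = 0.3907
  white: (155 − 169.25)² / 169.25 = 1.1998
χ² = 0.0447 + 0.3907 + 1.1998 = 1.6352 ≈ 1.635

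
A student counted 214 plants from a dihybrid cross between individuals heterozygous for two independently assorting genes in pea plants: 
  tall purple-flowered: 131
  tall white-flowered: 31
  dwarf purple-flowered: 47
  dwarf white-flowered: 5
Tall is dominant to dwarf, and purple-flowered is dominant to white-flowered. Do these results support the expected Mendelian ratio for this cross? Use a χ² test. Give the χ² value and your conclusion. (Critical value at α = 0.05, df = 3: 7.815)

A dihybrid F₂ with independent assortment and complete dominance at both loci gives a 9:3:3:1 phenotypic ratio.
Expected counts for N = 214 under a 9:3:3:1 ratio (total parts = 16):
  tall purple-flowered: 214 × 9/16 = 120.375
  tall white-flowered: 214 × 3/16 = 40.125
  dwarf purple-flowered: 214 × 3/16 = 40.125
  dwarf white-flowered: 214 × 1/16 = 13.375
χ² = Σ (O − E)² / E
  tall purple-flowered: (131 − 120.375)² / 120.375 = 0.9378
  tall white-flowered: (31 − 40.125)² / 40.125 = 2.0752
  dwarf purple-flowered: (47 − 40.125)² / 40.125 = 1.1780
  dwarf white-flowered: (5 − 13.375)² / 13.375 = 5.2442
χ² = 0.9378 + 2.0752 + 1.1780 + 5.2442 = 9.4352 ≈ 9.435
Degrees of freedom = 4 − 1 = 3; critical value at α = 0.05 is 7.815.
Since 9.435 > 7.815, we reject the null hypothesis — the data do not fit the 9:3:3:1 ratio.

9.435; not consistent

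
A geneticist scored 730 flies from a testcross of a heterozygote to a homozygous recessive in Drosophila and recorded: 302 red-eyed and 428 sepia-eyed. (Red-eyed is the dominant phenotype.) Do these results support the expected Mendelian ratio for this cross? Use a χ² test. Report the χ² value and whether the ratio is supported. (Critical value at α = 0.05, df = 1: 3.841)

A testcross of a heterozygote (Aa × aa) gives a 1:1 phenotypic ratio.
Expected counts for N = 730 under a 1:1 ratio (total parts = 2):
  red-eyed: 730 × 1/2 = 365
  sepia-eyed: 730 × 1/2 = 365
χ² = Σ (O − E)² / E
  red-eyed: (302 − 365)² / 365 = 10.8740
  sepia-eyed: (428 − 365)² / 365 = 10.8740
χ² = 10.8740 + 10.8740 = 21.748
Degrees of freedom = 2 − 1 = 1; critical value at α = 0.05 is 3.841.
Since 21.748 > 3.841, we reject the null hypothesis — the data do not fit the 1:1 ratio.

21.748; not consistent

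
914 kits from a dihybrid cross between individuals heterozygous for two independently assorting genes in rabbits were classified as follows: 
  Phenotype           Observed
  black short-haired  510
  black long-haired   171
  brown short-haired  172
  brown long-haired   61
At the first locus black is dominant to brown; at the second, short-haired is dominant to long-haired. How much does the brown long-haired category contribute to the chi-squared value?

0.263

A dihybrid F₂ with independent assortment and complete dominance at both loci gives a 9:3:3:1 phenotypic ratio.
Total ratio parts = 16. Expected numbers out of 914:
  black short-haired: 914 × 9/16 = 514.125
  black long-haired: 914 × 3/16 = 171.375
  brown short-haired: 914 × 3/16 = 171.375
  brown long-haired: 914 × 1/16 = 57.125
Contribution of brown long-haired: (61 − 57.125)² / 57.125 = 0.2629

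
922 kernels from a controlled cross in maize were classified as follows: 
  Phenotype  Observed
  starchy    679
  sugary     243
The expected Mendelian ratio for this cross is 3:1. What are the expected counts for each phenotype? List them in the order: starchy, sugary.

691.5, 230.5

Expected counts for N = 922 under a 3:1 ratio (total parts = 4):
  starchy: 922 × 3/4 = 691.5
  sugary: 922 × 1/4 = 230.5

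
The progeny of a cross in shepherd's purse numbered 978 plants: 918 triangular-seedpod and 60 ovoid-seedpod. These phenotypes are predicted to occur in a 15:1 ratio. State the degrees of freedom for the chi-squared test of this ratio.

A goodness-of-fit test with 2 phenotype classes has df = 2 − 1 = 1.

1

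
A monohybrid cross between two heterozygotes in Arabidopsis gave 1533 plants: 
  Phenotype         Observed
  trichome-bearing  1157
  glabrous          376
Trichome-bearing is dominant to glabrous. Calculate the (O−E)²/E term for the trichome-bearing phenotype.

For a monohybrid cross between heterozygotes with complete dominance, the expected phenotypic ratio is 3:1.
The 3:1 ratio has 4 parts, so with N = 1533 the expected counts are:
  trichome-bearing: 1533 × 3/4 = 1149.75
  glabrous: 1533 × 1/4 = 383.25
Contribution of trichome-bearing: (1157 − 1149.75)² / 1149.75 = 0.0457

0.046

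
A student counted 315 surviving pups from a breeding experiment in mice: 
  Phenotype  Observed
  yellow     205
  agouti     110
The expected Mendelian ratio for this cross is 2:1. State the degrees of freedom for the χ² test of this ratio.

A goodness-of-fit test with 2 phenotype classes has df = 2 − 1 = 1.

1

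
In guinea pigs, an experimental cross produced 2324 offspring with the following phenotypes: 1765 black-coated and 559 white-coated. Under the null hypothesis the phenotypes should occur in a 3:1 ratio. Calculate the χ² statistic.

1.111

Expected counts for N = 2324 under a 3:1 ratio (total parts = 4):
  black-coated: 2324 × 3/4 = 1743
  white-coated: 2324 × 1/4 = 581
χ² = Σ (O − E)² / E
  black-coated: (1765 − 1743)² / 1743 = 0.2777
  white-coated: (559 − 581)² / 581 = 0.8330
χ² = 0.2777 + 0.8330 = 1.1107 ≈ 1.111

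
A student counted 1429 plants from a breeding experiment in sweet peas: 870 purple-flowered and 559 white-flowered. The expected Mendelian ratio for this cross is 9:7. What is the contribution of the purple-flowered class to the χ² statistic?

5.450

Under the 9:7 hypothesis (Σ ratio = 16, N = 1429):
  purple-flowered: 1429 × 9/16 = 803.8125
  white-flowered: 1429 × 7/16 = 625.1875
Contribution of purple-flowered: (870 − 803.8125)² / 803.8125 = 5.4500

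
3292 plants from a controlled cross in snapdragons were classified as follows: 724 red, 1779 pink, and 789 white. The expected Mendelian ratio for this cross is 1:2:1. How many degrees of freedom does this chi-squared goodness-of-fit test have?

A goodness-of-fit test with 3 phenotype classes has df = 3 − 1 = 2.

2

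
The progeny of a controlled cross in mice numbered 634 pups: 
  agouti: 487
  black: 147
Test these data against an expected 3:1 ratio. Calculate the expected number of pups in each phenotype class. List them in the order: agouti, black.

Total ratio parts = 4. Expected numbers out of 634:
  agouti: 634 × 3/4 = 475.5
  black: 634 × 1/4 = 158.5

475.5, 158.5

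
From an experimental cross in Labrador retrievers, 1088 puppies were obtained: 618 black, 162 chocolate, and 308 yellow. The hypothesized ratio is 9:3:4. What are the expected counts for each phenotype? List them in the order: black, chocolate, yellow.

Total ratio parts = 16. Expected numbers out of 1088:
  black: 1088 × 9/16 = 612
  chocolate: 1088 × 3/16 = 204
  yellow: 1088 × 4/16 = 272

612, 204, 272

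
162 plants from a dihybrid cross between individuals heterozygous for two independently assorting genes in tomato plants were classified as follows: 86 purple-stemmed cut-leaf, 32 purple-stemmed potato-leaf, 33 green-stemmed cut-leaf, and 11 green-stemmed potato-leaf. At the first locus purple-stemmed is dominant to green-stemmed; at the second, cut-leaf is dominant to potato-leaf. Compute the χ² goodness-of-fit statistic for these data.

A dihybrid F₂ with independent assortment and complete dominance at both loci gives a 9:3:3:1 phenotypic ratio.
Total ratio parts = 16. Expected numbers out of 162:
  purple-stemmed cut-leaf: 162 × 9/16 = 91.125
  purple-stemmed potato-leaf: 162 × 3/16 = 30.375
  green-stemmed cut-leaf: 162 × 3/16 = 30.375
  green-stemmed potato-leaf: 162 × 1/16 = 10.125
χ² = Σ (O − E)² / E
  purple-stemmed cut-leaf: (86 − 91.125)² / 91.125 = 0.2882
  purple-stemmed potato-leaf: (32 − 30.375)² / 30.375 = 0.0869
  green-stemmed cut-leaf: (33 − 30.375)² / 30.375 = 0.2269
  green-stemmed potato-leaf: (11 − 10.125)² / 10.125 = 0.0756
χ² = 0.2882 + 0.0869 + 0.2269 + 0.0756 = 0.6776 ≈ 0.678

0.678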